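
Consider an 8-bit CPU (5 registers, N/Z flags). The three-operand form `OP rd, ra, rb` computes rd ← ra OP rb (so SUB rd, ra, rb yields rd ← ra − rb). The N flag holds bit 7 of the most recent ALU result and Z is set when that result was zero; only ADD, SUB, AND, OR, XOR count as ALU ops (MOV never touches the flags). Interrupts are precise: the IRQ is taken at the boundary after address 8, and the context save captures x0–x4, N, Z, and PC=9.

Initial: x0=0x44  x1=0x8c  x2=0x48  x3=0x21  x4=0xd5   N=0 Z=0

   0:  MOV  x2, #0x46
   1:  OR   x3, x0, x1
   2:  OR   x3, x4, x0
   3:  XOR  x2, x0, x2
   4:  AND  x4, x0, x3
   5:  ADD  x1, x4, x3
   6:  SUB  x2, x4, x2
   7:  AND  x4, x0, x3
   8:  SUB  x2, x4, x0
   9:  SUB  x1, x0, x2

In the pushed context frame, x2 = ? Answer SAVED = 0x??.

SAVED = 0x00

after  0: x0=0x44 x1=0x8c x2=0x46 x3=0x21 x4=0xd5  N=0 Z=0
after  1: x0=0x44 x1=0x8c x2=0x46 x3=0xcc x4=0xd5  N=1 Z=0
after  2: x0=0x44 x1=0x8c x2=0x46 x3=0xd5 x4=0xd5  N=1 Z=0
after  3: x0=0x44 x1=0x8c x2=0x02 x3=0xd5 x4=0xd5  N=0 Z=0
after  4: x0=0x44 x1=0x8c x2=0x02 x3=0xd5 x4=0x44  N=0 Z=0
after  5: x0=0x44 x1=0x19 x2=0x02 x3=0xd5 x4=0x44  N=0 Z=0
after  6: x0=0x44 x1=0x19 x2=0x42 x3=0xd5 x4=0x44  N=0 Z=0
after  7: x0=0x44 x1=0x19 x2=0x42 x3=0xd5 x4=0x44  N=0 Z=0
after  8: x0=0x44 x1=0x19 x2=0x00 x3=0xd5 x4=0x44  N=0 Z=1
-- IRQ taken; context saved, return-PC = 9 --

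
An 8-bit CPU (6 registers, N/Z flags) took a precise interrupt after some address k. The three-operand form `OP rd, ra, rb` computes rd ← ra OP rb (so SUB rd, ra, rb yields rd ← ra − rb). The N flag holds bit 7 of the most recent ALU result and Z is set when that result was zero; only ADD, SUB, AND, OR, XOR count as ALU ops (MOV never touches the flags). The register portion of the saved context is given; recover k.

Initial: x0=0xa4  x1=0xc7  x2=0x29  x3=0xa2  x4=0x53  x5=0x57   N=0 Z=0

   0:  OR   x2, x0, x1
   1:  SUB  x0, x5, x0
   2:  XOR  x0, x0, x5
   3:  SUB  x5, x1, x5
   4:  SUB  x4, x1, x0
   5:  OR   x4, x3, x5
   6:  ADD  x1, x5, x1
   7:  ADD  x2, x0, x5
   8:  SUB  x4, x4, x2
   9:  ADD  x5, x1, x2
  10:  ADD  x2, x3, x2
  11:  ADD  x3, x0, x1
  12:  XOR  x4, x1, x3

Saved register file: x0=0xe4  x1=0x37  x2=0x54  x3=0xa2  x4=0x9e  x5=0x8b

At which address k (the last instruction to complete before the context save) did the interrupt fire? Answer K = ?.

after  0: x0=0xa4 x1=0xc7 x2=0xe7 x3=0xa2 x4=0x53 x5=0x57  N=1 Z=0
after  1: x0=0xb3 x1=0xc7 x2=0xe7 x3=0xa2 x4=0x53 x5=0x57  N=1 Z=0
after  2: x0=0xe4 x1=0xc7 x2=0xe7 x3=0xa2 x4=0x53 x5=0x57  N=1 Z=0
after  3: x0=0xe4 x1=0xc7 x2=0xe7 x3=0xa2 x4=0x53 x5=0x70  N=0 Z=0
after  4: x0=0xe4 x1=0xc7 x2=0xe7 x3=0xa2 x4=0xe3 x5=0x70  N=1 Z=0
after  5: x0=0xe4 x1=0xc7 x2=0xe7 x3=0xa2 x4=0xf2 x5=0x70  N=1 Z=0
after  6: x0=0xe4 x1=0x37 x2=0xe7 x3=0xa2 x4=0xf2 x5=0x70  N=0 Z=0
after  7: x0=0xe4 x1=0x37 x2=0x54 x3=0xa2 x4=0xf2 x5=0x70  N=0 Z=0
after  8: x0=0xe4 x1=0x37 x2=0x54 x3=0xa2 x4=0x9e x5=0x70  N=1 Z=0
after  9: x0=0xe4 x1=0x37 x2=0x54 x3=0xa2 x4=0x9e x5=0x8b  N=1 Z=0
-- IRQ taken; context saved, return-PC = 10 --

K = 9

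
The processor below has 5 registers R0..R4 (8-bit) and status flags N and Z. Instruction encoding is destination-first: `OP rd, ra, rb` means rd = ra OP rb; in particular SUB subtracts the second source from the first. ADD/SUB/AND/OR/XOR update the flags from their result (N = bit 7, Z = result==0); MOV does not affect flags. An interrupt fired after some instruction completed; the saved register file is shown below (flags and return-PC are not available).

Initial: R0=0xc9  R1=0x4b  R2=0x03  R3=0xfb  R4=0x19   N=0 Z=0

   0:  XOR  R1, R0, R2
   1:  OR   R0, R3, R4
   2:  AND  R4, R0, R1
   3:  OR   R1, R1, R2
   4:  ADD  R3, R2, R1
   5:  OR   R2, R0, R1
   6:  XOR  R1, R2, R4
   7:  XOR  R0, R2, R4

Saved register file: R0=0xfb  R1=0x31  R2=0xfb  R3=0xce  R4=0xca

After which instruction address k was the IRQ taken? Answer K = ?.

K = 6

after  0: R0=0xc9 R1=0xca R2=0x03 R3=0xfb R4=0x19  N=1 Z=0
after  1: R0=0xfb R1=0xca R2=0x03 R3=0xfb R4=0x19  N=1 Z=0
after  2: R0=0xfb R1=0xca R2=0x03 R3=0xfb R4=0xca  N=1 Z=0
after  3: R0=0xfb R1=0xcb R2=0x03 R3=0xfb R4=0xca  N=1 Z=0
after  4: R0=0xfb R1=0xcb R2=0x03 R3=0xce R4=0xca  N=1 Z=0
after  5: R0=0xfb R1=0xcb R2=0xfb R3=0xce R4=0xca  N=1 Z=0
after  6: R0=0xfb R1=0x31 R2=0xfb R3=0xce R4=0xca  N=0 Z=0
-- IRQ taken; context saved, return-PC = 7 --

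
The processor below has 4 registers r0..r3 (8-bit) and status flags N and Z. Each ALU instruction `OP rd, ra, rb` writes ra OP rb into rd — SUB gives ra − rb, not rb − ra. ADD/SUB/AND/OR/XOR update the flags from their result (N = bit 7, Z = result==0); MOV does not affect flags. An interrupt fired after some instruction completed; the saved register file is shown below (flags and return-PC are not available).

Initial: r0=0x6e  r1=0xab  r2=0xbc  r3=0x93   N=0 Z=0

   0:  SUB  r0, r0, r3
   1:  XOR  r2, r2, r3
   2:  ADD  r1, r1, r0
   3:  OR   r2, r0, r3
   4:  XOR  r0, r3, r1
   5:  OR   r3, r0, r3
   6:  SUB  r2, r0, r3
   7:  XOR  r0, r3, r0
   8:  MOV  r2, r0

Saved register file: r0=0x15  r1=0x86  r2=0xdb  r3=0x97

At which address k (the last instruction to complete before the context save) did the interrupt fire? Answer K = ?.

K = 5

after  0: r0=0xdb r1=0xab r2=0xbc r3=0x93  N=1 Z=0
after  1: r0=0xdb r1=0xab r2=0x2f r3=0x93  N=0 Z=0
after  2: r0=0xdb r1=0x86 r2=0x2f r3=0x93  N=1 Z=0
after  3: r0=0xdb r1=0x86 r2=0xdb r3=0x93  N=1 Z=0
after  4: r0=0x15 r1=0x86 r2=0xdb r3=0x93  N=0 Z=0
after  5: r0=0x15 r1=0x86 r2=0xdb r3=0x97  N=1 Z=0
-- IRQ taken; context saved, return-PC = 6 --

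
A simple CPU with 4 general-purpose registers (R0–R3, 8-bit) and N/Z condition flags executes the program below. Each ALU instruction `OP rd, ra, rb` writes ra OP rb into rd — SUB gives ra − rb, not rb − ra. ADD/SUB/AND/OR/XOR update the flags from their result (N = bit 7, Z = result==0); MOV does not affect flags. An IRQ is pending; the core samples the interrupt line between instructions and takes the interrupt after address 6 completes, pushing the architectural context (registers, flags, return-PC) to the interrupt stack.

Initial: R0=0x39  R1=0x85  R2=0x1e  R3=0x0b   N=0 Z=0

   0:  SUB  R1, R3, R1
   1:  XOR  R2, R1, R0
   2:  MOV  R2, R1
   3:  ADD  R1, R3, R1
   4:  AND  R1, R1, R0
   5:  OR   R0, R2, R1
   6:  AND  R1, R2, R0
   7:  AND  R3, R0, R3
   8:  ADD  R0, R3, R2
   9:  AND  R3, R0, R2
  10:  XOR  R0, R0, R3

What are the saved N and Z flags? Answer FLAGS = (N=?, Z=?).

FLAGS = (N=1, Z=0)

after  0: R0=0x39 R1=0x86 R2=0x1e R3=0x0b  N=1 Z=0
after  1: R0=0x39 R1=0x86 R2=0xbf R3=0x0b  N=1 Z=0
after  2: R0=0x39 R1=0x86 R2=0x86 R3=0x0b  N=1 Z=0
after  3: R0=0x39 R1=0x91 R2=0x86 R3=0x0b  N=1 Z=0
after  4: R0=0x39 R1=0x11 R2=0x86 R3=0x0b  N=0 Z=0
after  5: R0=0x97 R1=0x11 R2=0x86 R3=0x0b  N=1 Z=0
after  6: R0=0x97 R1=0x86 R2=0x86 R3=0x0b  N=1 Z=0
-- IRQ taken; context saved, return-PC = 7 --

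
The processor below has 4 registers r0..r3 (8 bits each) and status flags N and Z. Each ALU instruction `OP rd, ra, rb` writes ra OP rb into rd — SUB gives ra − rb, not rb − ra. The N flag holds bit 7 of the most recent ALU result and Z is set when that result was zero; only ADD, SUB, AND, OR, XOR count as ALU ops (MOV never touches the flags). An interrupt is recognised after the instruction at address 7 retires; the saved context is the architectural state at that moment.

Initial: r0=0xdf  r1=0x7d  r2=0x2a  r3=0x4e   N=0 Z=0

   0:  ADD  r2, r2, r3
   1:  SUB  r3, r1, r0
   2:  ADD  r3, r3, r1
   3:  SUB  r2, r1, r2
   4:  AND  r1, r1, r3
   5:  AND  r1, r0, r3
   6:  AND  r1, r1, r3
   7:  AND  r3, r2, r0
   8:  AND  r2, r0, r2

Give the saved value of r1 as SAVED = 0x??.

SAVED = 0x1b

after  0: r0=0xdf r1=0x7d r2=0x78 r3=0x4e  N=0 Z=0
after  1: r0=0xdf r1=0x7d r2=0x78 r3=0x9e  N=1 Z=0
after  2: r0=0xdf r1=0x7d r2=0x78 r3=0x1b  N=0 Z=0
after  3: r0=0xdf r1=0x7d r2=0x05 r3=0x1b  N=0 Z=0
after  4: r0=0xdf r1=0x19 r2=0x05 r3=0x1b  N=0 Z=0
after  5: r0=0xdf r1=0x1b r2=0x05 r3=0x1b  N=0 Z=0
after  6: r0=0xdf r1=0x1b r2=0x05 r3=0x1b  N=0 Z=0
after  7: r0=0xdf r1=0x1b r2=0x05 r3=0x05  N=0 Z=0
-- IRQ taken; context saved, return-PC = 8 --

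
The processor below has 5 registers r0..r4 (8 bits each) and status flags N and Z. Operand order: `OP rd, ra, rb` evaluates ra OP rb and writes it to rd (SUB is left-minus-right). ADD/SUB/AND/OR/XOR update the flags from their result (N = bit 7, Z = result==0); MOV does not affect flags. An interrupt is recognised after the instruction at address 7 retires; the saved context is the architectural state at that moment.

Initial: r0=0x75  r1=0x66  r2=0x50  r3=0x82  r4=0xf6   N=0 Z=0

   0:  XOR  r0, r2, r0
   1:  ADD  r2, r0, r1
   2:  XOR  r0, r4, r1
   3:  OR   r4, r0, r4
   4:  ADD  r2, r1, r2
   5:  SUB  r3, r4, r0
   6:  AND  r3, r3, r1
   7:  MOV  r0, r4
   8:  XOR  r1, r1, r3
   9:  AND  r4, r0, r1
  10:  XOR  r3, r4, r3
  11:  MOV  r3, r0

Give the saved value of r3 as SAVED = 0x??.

SAVED = 0x66

after  0: r0=0x25 r1=0x66 r2=0x50 r3=0x82 r4=0xf6  N=0 Z=0
after  1: r0=0x25 r1=0x66 r2=0x8b r3=0x82 r4=0xf6  N=1 Z=0
after  2: r0=0x90 r1=0x66 r2=0x8b r3=0x82 r4=0xf6  N=1 Z=0
after  3: r0=0x90 r1=0x66 r2=0x8b r3=0x82 r4=0xf6  N=1 Z=0
after  4: r0=0x90 r1=0x66 r2=0xf1 r3=0x82 r4=0xf6  N=1 Z=0
after  5: r0=0x90 r1=0x66 r2=0xf1 r3=0x66 r4=0xf6  N=0 Z=0
after  6: r0=0x90 r1=0x66 r2=0xf1 r3=0x66 r4=0xf6  N=0 Z=0
after  7: r0=0xf6 r1=0x66 r2=0xf1 r3=0x66 r4=0xf6  N=0 Z=0
-- IRQ taken; context saved, return-PC = 8 --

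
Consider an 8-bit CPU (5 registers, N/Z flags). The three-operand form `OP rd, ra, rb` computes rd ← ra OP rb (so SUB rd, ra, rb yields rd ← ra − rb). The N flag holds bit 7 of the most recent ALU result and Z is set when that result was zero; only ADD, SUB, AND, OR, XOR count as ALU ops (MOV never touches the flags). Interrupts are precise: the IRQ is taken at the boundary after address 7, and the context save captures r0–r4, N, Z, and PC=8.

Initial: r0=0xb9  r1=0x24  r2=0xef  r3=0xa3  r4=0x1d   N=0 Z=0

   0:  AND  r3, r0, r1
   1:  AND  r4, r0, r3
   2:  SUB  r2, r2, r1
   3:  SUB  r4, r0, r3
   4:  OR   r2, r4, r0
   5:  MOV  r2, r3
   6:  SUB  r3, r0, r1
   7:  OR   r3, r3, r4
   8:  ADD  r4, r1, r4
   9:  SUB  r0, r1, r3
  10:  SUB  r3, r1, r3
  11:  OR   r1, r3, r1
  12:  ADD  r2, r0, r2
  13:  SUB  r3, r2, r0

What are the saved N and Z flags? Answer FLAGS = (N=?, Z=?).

FLAGS = (N=1, Z=0)

after  0: r0=0xb9 r1=0x24 r2=0xef r3=0x20 r4=0x1d  N=0 Z=0
after  1: r0=0xb9 r1=0x24 r2=0xef r3=0x20 r4=0x20  N=0 Z=0
after  2: r0=0xb9 r1=0x24 r2=0xcb r3=0x20 r4=0x20  N=1 Z=0
after  3: r0=0xb9 r1=0x24 r2=0xcb r3=0x20 r4=0x99  N=1 Z=0
after  4: r0=0xb9 r1=0x24 r2=0xb9 r3=0x20 r4=0x99  N=1 Z=0
after  5: r0=0xb9 r1=0x24 r2=0x20 r3=0x20 r4=0x99  N=1 Z=0
after  6: r0=0xb9 r1=0x24 r2=0x20 r3=0x95 r4=0x99  N=1 Z=0
after  7: r0=0xb9 r1=0x24 r2=0x20 r3=0x9d r4=0x99  N=1 Z=0
-- IRQ taken; context saved, return-PC = 8 --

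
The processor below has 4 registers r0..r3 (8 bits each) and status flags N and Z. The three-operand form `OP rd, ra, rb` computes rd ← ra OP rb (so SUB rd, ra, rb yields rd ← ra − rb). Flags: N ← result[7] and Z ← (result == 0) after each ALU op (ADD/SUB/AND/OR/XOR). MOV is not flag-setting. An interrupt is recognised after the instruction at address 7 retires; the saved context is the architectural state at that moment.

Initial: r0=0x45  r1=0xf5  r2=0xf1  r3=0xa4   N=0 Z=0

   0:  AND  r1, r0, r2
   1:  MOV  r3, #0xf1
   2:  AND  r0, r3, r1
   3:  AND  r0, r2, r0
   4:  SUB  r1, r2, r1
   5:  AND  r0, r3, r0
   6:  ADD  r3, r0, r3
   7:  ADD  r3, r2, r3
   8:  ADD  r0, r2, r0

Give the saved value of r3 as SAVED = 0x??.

after  0: r0=0x45 r1=0x41 r2=0xf1 r3=0xa4  N=0 Z=0
after  1: r0=0x45 r1=0x41 r2=0xf1 r3=0xf1  N=0 Z=0
after  2: r0=0x41 r1=0x41 r2=0xf1 r3=0xf1  N=0 Z=0
after  3: r0=0x41 r1=0x41 r2=0xf1 r3=0xf1  N=0 Z=0
after  4: r0=0x41 r1=0xb0 r2=0xf1 r3=0xf1  N=1 Z=0
after  5: r0=0x41 r1=0xb0 r2=0xf1 r3=0xf1  N=0 Z=0
after  6: r0=0x41 r1=0xb0 r2=0xf1 r3=0x32  N=0 Z=0
after  7: r0=0x41 r1=0xb0 r2=0xf1 r3=0x23  N=0 Z=0
-- IRQ taken; context saved, return-PC = 8 --

SAVED = 0x23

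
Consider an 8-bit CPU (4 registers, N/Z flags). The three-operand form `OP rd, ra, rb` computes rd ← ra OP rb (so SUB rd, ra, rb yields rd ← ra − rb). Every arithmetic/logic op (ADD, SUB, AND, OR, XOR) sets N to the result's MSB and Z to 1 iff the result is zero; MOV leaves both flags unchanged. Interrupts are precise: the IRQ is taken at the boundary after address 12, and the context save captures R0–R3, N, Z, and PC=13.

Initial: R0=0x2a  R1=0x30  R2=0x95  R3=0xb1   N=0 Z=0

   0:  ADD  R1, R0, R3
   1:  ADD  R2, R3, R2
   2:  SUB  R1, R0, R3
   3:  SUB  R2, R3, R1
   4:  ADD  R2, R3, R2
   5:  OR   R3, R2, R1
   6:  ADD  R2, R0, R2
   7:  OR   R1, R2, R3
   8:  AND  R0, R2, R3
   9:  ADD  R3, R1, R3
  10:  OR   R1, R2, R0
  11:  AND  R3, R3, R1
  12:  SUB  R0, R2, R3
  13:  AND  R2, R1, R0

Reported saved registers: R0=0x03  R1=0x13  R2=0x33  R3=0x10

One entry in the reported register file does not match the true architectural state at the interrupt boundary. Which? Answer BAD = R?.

BAD = R2

after  0: R0=0x2a R1=0xdb R2=0x95 R3=0xb1  N=1 Z=0
after  1: R0=0x2a R1=0xdb R2=0x46 R3=0xb1  N=0 Z=0
after  2: R0=0x2a R1=0x79 R2=0x46 R3=0xb1  N=0 Z=0
after  3: R0=0x2a R1=0x79 R2=0x38 R3=0xb1  N=0 Z=0
after  4: R0=0x2a R1=0x79 R2=0xe9 R3=0xb1  N=1 Z=0
after  5: R0=0x2a R1=0x79 R2=0xe9 R3=0xf9  N=1 Z=0
after  6: R0=0x2a R1=0x79 R2=0x13 R3=0xf9  N=0 Z=0
after  7: R0=0x2a R1=0xfb R2=0x13 R3=0xf9  N=1 Z=0
after  8: R0=0x11 R1=0xfb R2=0x13 R3=0xf9  N=0 Z=0
after  9: R0=0x11 R1=0xfb R2=0x13 R3=0xf4  N=1 Z=0
after 10: R0=0x11 R1=0x13 R2=0x13 R3=0xf4  N=0 Z=0
after 11: R0=0x11 R1=0x13 R2=0x13 R3=0x10  N=0 Z=0
after 12: R0=0x03 R1=0x13 R2=0x13 R3=0x10  N=0 Z=0
-- IRQ taken; context saved, return-PC = 13 --
mismatch: R2: reported 0x33 vs actual 0x13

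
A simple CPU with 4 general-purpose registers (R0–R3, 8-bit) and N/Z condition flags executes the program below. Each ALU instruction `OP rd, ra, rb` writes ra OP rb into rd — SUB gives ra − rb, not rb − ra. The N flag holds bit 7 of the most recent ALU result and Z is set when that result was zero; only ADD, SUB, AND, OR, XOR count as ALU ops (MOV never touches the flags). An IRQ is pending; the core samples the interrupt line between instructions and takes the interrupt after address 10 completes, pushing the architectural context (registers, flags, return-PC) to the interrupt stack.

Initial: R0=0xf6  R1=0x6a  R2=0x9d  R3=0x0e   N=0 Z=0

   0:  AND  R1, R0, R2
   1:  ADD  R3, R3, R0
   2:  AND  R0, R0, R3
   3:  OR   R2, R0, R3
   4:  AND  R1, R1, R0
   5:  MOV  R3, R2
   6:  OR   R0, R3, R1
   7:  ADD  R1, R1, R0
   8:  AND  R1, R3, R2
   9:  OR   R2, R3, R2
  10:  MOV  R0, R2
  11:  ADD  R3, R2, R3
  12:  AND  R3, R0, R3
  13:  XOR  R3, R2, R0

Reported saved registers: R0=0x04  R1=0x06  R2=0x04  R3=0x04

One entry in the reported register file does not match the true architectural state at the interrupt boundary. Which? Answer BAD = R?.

after  0: R0=0xf6 R1=0x94 R2=0x9d R3=0x0e  N=1 Z=0
after  1: R0=0xf6 R1=0x94 R2=0x9d R3=0x04  N=0 Z=0
after  2: R0=0x04 R1=0x94 R2=0x9d R3=0x04  N=0 Z=0
after  3: R0=0x04 R1=0x94 R2=0x04 R3=0x04  N=0 Z=0
after  4: R0=0x04 R1=0x04 R2=0x04 R3=0x04  N=0 Z=0
after  5: R0=0x04 R1=0x04 R2=0x04 R3=0x04  N=0 Z=0
after  6: R0=0x04 R1=0x04 R2=0x04 R3=0x04  N=0 Z=0
after  7: R0=0x04 R1=0x08 R2=0x04 R3=0x04  N=0 Z=0
after  8: R0=0x04 R1=0x04 R2=0x04 R3=0x04  N=0 Z=0
after  9: R0=0x04 R1=0x04 R2=0x04 R3=0x04  N=0 Z=0
after 10: R0=0x04 R1=0x04 R2=0x04 R3=0x04  N=0 Z=0
-- IRQ taken; context saved, return-PC = 11 --
mismatch: R1: reported 0x06 vs actual 0x04

BAD = R1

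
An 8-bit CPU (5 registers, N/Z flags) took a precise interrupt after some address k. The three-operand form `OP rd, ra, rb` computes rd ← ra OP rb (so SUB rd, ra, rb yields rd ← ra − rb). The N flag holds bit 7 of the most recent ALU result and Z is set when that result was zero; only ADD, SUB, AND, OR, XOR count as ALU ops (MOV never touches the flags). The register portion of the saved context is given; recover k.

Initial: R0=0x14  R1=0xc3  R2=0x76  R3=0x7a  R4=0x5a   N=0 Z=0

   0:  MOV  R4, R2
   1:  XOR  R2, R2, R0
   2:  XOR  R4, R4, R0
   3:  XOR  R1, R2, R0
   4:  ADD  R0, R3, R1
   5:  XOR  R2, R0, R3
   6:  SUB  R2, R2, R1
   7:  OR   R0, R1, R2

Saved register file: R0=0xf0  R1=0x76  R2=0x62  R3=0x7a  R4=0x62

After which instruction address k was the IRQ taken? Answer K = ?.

after  0: R0=0x14 R1=0xc3 R2=0x76 R3=0x7a R4=0x76  N=0 Z=0
after  1: R0=0x14 R1=0xc3 R2=0x62 R3=0x7a R4=0x76  N=0 Z=0
after  2: R0=0x14 R1=0xc3 R2=0x62 R3=0x7a R4=0x62  N=0 Z=0
after  3: R0=0x14 R1=0x76 R2=0x62 R3=0x7a R4=0x62  N=0 Z=0
after  4: R0=0xf0 R1=0x76 R2=0x62 R3=0x7a R4=0x62  N=1 Z=0
-- IRQ taken; context saved, return-PC = 5 --

K = 4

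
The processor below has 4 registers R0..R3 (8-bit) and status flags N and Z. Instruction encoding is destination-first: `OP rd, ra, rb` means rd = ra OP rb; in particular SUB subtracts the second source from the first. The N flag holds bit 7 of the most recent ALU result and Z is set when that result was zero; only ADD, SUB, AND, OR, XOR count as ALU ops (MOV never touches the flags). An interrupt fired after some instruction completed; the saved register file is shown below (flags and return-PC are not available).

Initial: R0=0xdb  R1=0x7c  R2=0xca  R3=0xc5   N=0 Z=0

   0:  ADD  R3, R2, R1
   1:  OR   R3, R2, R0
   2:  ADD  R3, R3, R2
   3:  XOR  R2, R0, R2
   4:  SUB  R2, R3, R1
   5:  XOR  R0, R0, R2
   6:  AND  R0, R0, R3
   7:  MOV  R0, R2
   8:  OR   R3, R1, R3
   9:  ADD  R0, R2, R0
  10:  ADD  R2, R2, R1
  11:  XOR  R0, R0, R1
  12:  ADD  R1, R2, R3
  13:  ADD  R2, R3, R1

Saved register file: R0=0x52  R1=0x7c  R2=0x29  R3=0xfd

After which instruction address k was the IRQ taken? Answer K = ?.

K = 9

after  0: R0=0xdb R1=0x7c R2=0xca R3=0x46  N=0 Z=0
after  1: R0=0xdb R1=0x7c R2=0xca R3=0xdb  N=1 Z=0
after  2: R0=0xdb R1=0x7c R2=0xca R3=0xa5  N=1 Z=0
after  3: R0=0xdb R1=0x7c R2=0x11 R3=0xa5  N=0 Z=0
after  4: R0=0xdb R1=0x7c R2=0x29 R3=0xa5  N=0 Z=0
after  5: R0=0xf2 R1=0x7c R2=0x29 R3=0xa5  N=1 Z=0
after  6: R0=0xa0 R1=0x7c R2=0x29 R3=0xa5  N=1 Z=0
after  7: R0=0x29 R1=0x7c R2=0x29 R3=0xa5  N=1 Z=0
after  8: R0=0x29 R1=0x7c R2=0x29 R3=0xfd  N=1 Z=0
after  9: R0=0x52 R1=0x7c R2=0x29 R3=0xfd  N=0 Z=0
-- IRQ taken; context saved, return-PC = 10 --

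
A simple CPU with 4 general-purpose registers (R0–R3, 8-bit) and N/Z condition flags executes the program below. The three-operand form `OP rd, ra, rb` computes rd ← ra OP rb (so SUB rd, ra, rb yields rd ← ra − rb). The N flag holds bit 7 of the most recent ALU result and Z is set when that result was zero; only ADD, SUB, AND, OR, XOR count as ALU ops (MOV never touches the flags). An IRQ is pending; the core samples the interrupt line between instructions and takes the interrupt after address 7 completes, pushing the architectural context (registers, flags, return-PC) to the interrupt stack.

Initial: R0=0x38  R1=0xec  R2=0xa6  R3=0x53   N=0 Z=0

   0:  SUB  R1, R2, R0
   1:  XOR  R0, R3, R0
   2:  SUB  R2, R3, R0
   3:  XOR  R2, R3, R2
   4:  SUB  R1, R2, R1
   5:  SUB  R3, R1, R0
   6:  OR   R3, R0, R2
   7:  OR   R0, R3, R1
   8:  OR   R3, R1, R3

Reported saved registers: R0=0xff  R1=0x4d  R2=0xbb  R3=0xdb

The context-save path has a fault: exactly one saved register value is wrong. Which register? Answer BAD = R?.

after  0: R0=0x38 R1=0x6e R2=0xa6 R3=0x53  N=0 Z=0
after  1: R0=0x6b R1=0x6e R2=0xa6 R3=0x53  N=0 Z=0
after  2: R0=0x6b R1=0x6e R2=0xe8 R3=0x53  N=1 Z=0
after  3: R0=0x6b R1=0x6e R2=0xbb R3=0x53  N=1 Z=0
after  4: R0=0x6b R1=0x4d R2=0xbb R3=0x53  N=0 Z=0
after  5: R0=0x6b R1=0x4d R2=0xbb R3=0xe2  N=1 Z=0
after  6: R0=0x6b R1=0x4d R2=0xbb R3=0xfb  N=1 Z=0
after  7: R0=0xff R1=0x4d R2=0xbb R3=0xfb  N=1 Z=0
-- IRQ taken; context saved, return-PC = 8 --
mismatch: R3: reported 0xdb vs actual 0xfb

BAD = R3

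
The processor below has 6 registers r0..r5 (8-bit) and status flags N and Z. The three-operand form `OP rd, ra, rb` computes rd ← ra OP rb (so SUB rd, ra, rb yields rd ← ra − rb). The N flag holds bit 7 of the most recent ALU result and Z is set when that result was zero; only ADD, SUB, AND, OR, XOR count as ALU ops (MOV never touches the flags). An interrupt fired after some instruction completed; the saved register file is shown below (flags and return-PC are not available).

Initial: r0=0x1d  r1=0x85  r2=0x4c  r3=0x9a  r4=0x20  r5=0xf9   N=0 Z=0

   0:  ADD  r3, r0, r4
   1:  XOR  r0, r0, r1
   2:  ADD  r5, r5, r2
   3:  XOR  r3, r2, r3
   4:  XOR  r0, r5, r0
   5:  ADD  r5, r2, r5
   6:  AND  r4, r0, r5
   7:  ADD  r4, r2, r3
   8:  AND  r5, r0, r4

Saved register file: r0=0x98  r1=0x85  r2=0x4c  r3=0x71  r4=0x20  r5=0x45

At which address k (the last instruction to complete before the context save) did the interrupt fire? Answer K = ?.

K = 3

after  0: r0=0x1d r1=0x85 r2=0x4c r3=0x3d r4=0x20 r5=0xf9  N=0 Z=0
after  1: r0=0x98 r1=0x85 r2=0x4c r3=0x3d r4=0x20 r5=0xf9  N=1 Z=0
after  2: r0=0x98 r1=0x85 r2=0x4c r3=0x3d r4=0x20 r5=0x45  N=0 Z=0
after  3: r0=0x98 r1=0x85 r2=0x4c r3=0x71 r4=0x20 r5=0x45  N=0 Z=0
-- IRQ taken; context saved, return-PC = 4 --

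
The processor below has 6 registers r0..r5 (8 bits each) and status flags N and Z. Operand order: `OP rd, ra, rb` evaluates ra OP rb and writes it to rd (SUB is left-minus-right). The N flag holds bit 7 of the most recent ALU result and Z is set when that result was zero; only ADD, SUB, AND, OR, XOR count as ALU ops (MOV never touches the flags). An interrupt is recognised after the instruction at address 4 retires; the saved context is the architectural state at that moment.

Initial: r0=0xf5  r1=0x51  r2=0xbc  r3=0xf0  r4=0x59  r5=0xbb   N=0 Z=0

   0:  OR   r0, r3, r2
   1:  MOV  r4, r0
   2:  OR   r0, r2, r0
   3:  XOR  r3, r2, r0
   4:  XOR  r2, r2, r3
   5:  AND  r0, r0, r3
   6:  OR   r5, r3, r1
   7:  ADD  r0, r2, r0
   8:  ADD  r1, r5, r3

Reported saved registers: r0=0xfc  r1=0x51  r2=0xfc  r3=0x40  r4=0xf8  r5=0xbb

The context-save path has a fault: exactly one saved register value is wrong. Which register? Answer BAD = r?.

BAD = r4

after  0: r0=0xfc r1=0x51 r2=0xbc r3=0xf0 r4=0x59 r5=0xbb  N=1 Z=0
after  1: r0=0xfc r1=0x51 r2=0xbc r3=0xf0 r4=0xfc r5=0xbb  N=1 Z=0
after  2: r0=0xfc r1=0x51 r2=0xbc r3=0xf0 r4=0xfc r5=0xbb  N=1 Z=0
after  3: r0=0xfc r1=0x51 r2=0xbc r3=0x40 r4=0xfc r5=0xbb  N=0 Z=0
after  4: r0=0xfc r1=0x51 r2=0xfc r3=0x40 r4=0xfc r5=0xbb  N=1 Z=0
-- IRQ taken; context saved, return-PC = 5 --
mismatch: r4: reported 0xf8 vs actual 0xfc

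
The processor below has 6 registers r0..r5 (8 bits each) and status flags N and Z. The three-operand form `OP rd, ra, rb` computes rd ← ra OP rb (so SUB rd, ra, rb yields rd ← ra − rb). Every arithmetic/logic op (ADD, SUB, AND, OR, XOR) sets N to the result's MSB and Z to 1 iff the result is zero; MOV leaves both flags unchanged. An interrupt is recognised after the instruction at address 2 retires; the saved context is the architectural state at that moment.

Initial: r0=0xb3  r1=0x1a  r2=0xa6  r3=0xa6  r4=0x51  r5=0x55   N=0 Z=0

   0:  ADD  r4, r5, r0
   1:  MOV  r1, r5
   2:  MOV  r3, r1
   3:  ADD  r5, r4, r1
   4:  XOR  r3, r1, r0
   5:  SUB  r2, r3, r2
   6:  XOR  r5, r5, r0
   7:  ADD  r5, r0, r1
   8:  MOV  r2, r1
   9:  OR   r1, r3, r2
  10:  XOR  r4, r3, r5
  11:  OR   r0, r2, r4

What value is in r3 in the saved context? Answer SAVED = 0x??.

after  0: r0=0xb3 r1=0x1a r2=0xa6 r3=0xa6 r4=0x08 r5=0x55  N=0 Z=0
after  1: r0=0xb3 r1=0x55 r2=0xa6 r3=0xa6 r4=0x08 r5=0x55  N=0 Z=0
after  2: r0=0xb3 r1=0x55 r2=0xa6 r3=0x55 r4=0x08 r5=0x55  N=0 Z=0
-- IRQ taken; context saved, return-PC = 3 --

SAVED = 0x55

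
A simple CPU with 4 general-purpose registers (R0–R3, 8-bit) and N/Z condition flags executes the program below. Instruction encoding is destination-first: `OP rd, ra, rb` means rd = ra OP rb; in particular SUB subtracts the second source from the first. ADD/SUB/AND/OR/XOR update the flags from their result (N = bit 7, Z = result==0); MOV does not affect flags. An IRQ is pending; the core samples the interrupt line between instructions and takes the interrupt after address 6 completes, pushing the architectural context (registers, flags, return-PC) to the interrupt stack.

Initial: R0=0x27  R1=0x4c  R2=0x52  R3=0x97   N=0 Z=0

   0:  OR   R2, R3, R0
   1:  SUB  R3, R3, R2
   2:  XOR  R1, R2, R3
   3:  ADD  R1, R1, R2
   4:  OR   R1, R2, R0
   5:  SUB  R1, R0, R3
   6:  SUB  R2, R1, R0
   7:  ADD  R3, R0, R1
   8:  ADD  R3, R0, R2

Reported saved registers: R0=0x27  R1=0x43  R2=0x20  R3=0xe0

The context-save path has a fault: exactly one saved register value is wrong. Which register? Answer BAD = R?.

BAD = R1

after  0: R0=0x27 R1=0x4c R2=0xb7 R3=0x97  N=1 Z=0
after  1: R0=0x27 R1=0x4c R2=0xb7 R3=0xe0  N=1 Z=0
after  2: R0=0x27 R1=0x57 R2=0xb7 R3=0xe0  N=0 Z=0
after  3: R0=0x27 R1=0x0e R2=0xb7 R3=0xe0  N=0 Z=0
after  4: R0=0x27 R1=0xb7 R2=0xb7 R3=0xe0  N=1 Z=0
after  5: R0=0x27 R1=0x47 R2=0xb7 R3=0xe0  N=0 Z=0
after  6: R0=0x27 R1=0x47 R2=0x20 R3=0xe0  N=0 Z=0
-- IRQ taken; context saved, return-PC = 7 --
mismatch: R1: reported 0x43 vs actual 0x47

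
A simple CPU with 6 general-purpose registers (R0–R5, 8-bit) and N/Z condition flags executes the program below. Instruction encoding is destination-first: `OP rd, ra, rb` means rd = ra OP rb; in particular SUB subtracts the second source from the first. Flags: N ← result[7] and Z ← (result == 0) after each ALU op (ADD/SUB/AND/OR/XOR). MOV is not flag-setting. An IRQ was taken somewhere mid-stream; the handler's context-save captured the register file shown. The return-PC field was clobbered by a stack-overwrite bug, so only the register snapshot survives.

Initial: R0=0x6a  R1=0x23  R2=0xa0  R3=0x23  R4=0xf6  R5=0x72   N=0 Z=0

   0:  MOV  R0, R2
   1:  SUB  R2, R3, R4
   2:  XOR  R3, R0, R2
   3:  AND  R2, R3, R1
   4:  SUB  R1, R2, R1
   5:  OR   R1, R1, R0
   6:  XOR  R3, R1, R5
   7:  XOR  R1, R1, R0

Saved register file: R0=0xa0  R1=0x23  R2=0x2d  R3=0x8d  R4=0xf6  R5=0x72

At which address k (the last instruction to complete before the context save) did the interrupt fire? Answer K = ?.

after  0: R0=0xa0 R1=0x23 R2=0xa0 R3=0x23 R4=0xf6 R5=0x72  N=0 Z=0
after  1: R0=0xa0 R1=0x23 R2=0x2d R3=0x23 R4=0xf6 R5=0x72  N=0 Z=0
after  2: R0=0xa0 R1=0x23 R2=0x2d R3=0x8d R4=0xf6 R5=0x72  N=1 Z=0
-- IRQ taken; context saved, return-PC = 3 --

K = 2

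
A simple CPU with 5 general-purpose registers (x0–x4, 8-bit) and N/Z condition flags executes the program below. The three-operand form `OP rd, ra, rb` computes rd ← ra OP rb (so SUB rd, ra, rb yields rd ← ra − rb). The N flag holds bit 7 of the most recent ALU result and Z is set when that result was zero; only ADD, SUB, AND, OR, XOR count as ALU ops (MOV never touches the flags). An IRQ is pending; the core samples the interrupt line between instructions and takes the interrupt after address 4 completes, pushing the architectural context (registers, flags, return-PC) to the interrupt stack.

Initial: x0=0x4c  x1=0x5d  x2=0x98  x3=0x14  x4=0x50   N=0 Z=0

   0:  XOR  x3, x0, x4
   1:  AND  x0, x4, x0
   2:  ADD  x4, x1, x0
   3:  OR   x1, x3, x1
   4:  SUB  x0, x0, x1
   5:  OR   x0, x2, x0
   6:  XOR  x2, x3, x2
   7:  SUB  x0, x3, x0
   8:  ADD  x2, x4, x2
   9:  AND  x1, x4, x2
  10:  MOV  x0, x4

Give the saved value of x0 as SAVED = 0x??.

after  0: x0=0x4c x1=0x5d x2=0x98 x3=0x1c x4=0x50  N=0 Z=0
after  1: x0=0x40 x1=0x5d x2=0x98 x3=0x1c x4=0x50  N=0 Z=0
after  2: x0=0x40 x1=0x5d x2=0x98 x3=0x1c x4=0x9d  N=1 Z=0
after  3: x0=0x40 x1=0x5d x2=0x98 x3=0x1c x4=0x9d  N=0 Z=0
after  4: x0=0xe3 x1=0x5d x2=0x98 x3=0x1c x4=0x9d  N=1 Z=0
-- IRQ taken; context saved, return-PC = 5 --

SAVED = 0xe3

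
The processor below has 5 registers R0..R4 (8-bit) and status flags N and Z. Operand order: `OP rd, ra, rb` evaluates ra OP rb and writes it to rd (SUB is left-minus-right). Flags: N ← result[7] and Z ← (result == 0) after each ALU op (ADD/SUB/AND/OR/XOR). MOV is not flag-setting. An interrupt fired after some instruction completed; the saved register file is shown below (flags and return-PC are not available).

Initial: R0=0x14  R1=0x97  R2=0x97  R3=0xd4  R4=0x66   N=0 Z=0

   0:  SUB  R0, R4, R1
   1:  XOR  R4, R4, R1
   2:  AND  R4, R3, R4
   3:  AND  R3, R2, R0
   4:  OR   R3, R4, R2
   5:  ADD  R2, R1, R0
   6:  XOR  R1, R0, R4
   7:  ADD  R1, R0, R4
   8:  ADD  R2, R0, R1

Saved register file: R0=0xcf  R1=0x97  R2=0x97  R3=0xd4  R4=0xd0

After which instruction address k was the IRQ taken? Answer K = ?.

K = 2

after  0: R0=0xcf R1=0x97 R2=0x97 R3=0xd4 R4=0x66  N=1 Z=0
after  1: R0=0xcf R1=0x97 R2=0x97 R3=0xd4 R4=0xf1  N=1 Z=0
after  2: R0=0xcf R1=0x97 R2=0x97 R3=0xd4 R4=0xd0  N=1 Z=0
-- IRQ taken; context saved, return-PC = 3 --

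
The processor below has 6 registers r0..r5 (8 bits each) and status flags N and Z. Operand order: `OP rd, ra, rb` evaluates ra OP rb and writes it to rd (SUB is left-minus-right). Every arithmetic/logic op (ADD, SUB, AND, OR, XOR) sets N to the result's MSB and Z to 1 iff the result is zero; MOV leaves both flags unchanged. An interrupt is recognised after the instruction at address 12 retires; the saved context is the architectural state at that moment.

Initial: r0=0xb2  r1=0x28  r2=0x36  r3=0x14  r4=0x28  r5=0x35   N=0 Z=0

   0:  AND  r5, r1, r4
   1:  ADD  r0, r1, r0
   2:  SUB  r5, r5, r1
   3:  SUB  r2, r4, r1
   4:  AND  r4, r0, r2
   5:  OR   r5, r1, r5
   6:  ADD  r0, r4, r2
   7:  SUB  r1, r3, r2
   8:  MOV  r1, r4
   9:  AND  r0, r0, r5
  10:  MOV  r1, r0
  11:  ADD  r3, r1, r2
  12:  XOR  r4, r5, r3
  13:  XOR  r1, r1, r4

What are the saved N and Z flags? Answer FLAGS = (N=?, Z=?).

FLAGS = (N=0, Z=0)

after  0: r0=0xb2 r1=0x28 r2=0x36 r3=0x14 r4=0x28 r5=0x28  N=0 Z=0
after  1: r0=0xda r1=0x28 r2=0x36 r3=0x14 r4=0x28 r5=0x28  N=1 Z=0
after  2: r0=0xda r1=0x28 r2=0x36 r3=0x14 r4=0x28 r5=0x00  N=0 Z=1
after  3: r0=0xda r1=0x28 r2=0x00 r3=0x14 r4=0x28 r5=0x00  N=0 Z=1
after  4: r0=0xda r1=0x28 r2=0x00 r3=0x14 r4=0x00 r5=0x00  N=0 Z=1
after  5: r0=0xda r1=0x28 r2=0x00 r3=0x14 r4=0x00 r5=0x28  N=0 Z=0
after  6: r0=0x00 r1=0x28 r2=0x00 r3=0x14 r4=0x00 r5=0x28  N=0 Z=1
after  7: r0=0x00 r1=0x14 r2=0x00 r3=0x14 r4=0x00 r5=0x28  N=0 Z=0
after  8: r0=0x00 r1=0x00 r2=0x00 r3=0x14 r4=0x00 r5=0x28  N=0 Z=0
after  9: r0=0x00 r1=0x00 r2=0x00 r3=0x14 r4=0x00 r5=0x28  N=0 Z=1
after 10: r0=0x00 r1=0x00 r2=0x00 r3=0x14 r4=0x00 r5=0x28  N=0 Z=1
after 11: r0=0x00 r1=0x00 r2=0x00 r3=0x00 r4=0x00 r5=0x28  N=0 Z=1
after 12: r0=0x00 r1=0x00 r2=0x00 r3=0x00 r4=0x28 r5=0x28  N=0 Z=0
-- IRQ taken; context saved, return-PC = 13 --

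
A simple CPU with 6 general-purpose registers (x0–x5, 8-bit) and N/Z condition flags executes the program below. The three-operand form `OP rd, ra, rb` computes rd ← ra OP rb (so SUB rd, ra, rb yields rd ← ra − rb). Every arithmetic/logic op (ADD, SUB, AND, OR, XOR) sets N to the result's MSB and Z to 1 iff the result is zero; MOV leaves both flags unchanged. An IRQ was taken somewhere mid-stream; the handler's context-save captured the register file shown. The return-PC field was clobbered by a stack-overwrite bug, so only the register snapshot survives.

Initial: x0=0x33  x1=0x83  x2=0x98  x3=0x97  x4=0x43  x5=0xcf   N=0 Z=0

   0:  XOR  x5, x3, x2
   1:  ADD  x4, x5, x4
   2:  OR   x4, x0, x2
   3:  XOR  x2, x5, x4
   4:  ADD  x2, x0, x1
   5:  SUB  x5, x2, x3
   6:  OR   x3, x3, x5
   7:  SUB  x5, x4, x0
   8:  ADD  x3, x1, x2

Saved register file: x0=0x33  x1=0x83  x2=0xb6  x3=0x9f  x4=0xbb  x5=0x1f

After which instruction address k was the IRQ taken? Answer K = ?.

K = 6

after  0: x0=0x33 x1=0x83 x2=0x98 x3=0x97 x4=0x43 x5=0x0f  N=0 Z=0
after  1: x0=0x33 x1=0x83 x2=0x98 x3=0x97 x4=0x52 x5=0x0f  N=0 Z=0
after  2: x0=0x33 x1=0x83 x2=0x98 x3=0x97 x4=0xbb x5=0x0f  N=1 Z=0
after  3: x0=0x33 x1=0x83 x2=0xb4 x3=0x97 x4=0xbb x5=0x0f  N=1 Z=0
after  4: x0=0x33 x1=0x83 x2=0xb6 x3=0x97 x4=0xbb x5=0x0f  N=1 Z=0
after  5: x0=0x33 x1=0x83 x2=0xb6 x3=0x97 x4=0xbb x5=0x1f  N=0 Z=0
after  6: x0=0x33 x1=0x83 x2=0xb6 x3=0x9f x4=0xbb x5=0x1f  N=1 Z=0
-- IRQ taken; context saved, return-PC = 7 --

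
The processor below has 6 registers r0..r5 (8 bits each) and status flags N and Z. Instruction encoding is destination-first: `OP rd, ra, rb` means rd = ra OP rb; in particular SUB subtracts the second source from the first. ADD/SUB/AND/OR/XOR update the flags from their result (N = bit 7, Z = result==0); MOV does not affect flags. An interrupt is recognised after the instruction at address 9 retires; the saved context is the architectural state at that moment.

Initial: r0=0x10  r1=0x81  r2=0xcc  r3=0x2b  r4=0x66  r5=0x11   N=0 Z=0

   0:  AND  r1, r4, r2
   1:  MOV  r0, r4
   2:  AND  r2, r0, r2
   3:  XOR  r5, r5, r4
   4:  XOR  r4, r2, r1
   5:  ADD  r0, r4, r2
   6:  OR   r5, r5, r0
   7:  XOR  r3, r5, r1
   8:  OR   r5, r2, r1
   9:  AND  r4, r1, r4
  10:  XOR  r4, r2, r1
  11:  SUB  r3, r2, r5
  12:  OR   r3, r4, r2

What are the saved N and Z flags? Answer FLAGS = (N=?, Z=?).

after  0: r0=0x10 r1=0x44 r2=0xcc r3=0x2b r4=0x66 r5=0x11  N=0 Z=0
after  1: r0=0x66 r1=0x44 r2=0xcc r3=0x2b r4=0x66 r5=0x11  N=0 Z=0
after  2: r0=0x66 r1=0x44 r2=0x44 r3=0x2b r4=0x66 r5=0x11  N=0 Z=0
after  3: r0=0x66 r1=0x44 r2=0x44 r3=0x2b r4=0x66 r5=0x77  N=0 Z=0
after  4: r0=0x66 r1=0x44 r2=0x44 r3=0x2b r4=0x00 r5=0x77  N=0 Z=1
after  5: r0=0x44 r1=0x44 r2=0x44 r3=0x2b r4=0x00 r5=0x77  N=0 Z=0
after  6: r0=0x44 r1=0x44 r2=0x44 r3=0x2b r4=0x00 r5=0x77  N=0 Z=0
after  7: r0=0x44 r1=0x44 r2=0x44 r3=0x33 r4=0x00 r5=0x77  N=0 Z=0
after  8: r0=0x44 r1=0x44 r2=0x44 r3=0x33 r4=0x00 r5=0x44  N=0 Z=0
after  9: r0=0x44 r1=0x44 r2=0x44 r3=0x33 r4=0x00 r5=0x44  N=0 Z=1
-- IRQ taken; context saved, return-PC = 10 --

FLAGS = (N=0, Z=1)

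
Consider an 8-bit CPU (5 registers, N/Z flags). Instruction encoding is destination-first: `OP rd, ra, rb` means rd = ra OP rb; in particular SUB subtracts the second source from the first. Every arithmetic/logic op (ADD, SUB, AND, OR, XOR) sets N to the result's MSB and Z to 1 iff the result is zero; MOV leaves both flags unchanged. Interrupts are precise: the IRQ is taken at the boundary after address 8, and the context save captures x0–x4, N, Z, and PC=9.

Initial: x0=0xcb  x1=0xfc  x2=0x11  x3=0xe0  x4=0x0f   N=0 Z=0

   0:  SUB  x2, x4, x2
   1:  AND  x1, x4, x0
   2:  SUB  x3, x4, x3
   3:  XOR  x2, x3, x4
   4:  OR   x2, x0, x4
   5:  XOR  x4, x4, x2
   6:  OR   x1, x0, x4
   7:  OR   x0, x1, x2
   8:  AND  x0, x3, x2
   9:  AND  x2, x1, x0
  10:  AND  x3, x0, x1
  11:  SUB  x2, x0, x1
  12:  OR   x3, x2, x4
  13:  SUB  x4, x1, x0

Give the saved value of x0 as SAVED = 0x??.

SAVED = 0x0f

after  0: x0=0xcb x1=0xfc x2=0xfe x3=0xe0 x4=0x0f  N=1 Z=0
after  1: x0=0xcb x1=0x0b x2=0xfe x3=0xe0 x4=0x0f  N=0 Z=0
after  2: x0=0xcb x1=0x0b x2=0xfe x3=0x2f x4=0x0f  N=0 Z=0
after  3: x0=0xcb x1=0x0b x2=0x20 x3=0x2f x4=0x0f  N=0 Z=0
after  4: x0=0xcb x1=0x0b x2=0xcf x3=0x2f x4=0x0f  N=1 Z=0
after  5: x0=0xcb x1=0x0b x2=0xcf x3=0x2f x4=0xc0  N=1 Z=0
after  6: x0=0xcb x1=0xcb x2=0xcf x3=0x2f x4=0xc0  N=1 Z=0
after  7: x0=0xcf x1=0xcb x2=0xcf x3=0x2f x4=0xc0  N=1 Z=0
after  8: x0=0x0f x1=0xcb x2=0xcf x3=0x2f x4=0xc0  N=0 Z=0
-- IRQ taken; context saved, return-PC = 9 --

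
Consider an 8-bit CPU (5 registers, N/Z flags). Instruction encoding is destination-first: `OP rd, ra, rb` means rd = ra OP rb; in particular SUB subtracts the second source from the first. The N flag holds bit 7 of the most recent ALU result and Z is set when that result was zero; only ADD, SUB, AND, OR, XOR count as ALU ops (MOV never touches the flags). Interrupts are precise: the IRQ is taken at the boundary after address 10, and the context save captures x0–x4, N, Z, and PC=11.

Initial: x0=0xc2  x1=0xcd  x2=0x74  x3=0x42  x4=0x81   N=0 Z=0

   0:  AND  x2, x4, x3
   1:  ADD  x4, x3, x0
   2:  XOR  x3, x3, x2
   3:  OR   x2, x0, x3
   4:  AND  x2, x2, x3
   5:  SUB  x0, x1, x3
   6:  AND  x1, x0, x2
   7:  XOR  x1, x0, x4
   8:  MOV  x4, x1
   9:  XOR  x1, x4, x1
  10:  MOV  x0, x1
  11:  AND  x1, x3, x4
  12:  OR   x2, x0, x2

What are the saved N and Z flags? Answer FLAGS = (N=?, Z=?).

after  0: x0=0xc2 x1=0xcd x2=0x00 x3=0x42 x4=0x81  N=0 Z=1
after  1: x0=0xc2 x1=0xcd x2=0x00 x3=0x42 x4=0x04  N=0 Z=0
after  2: x0=0xc2 x1=0xcd x2=0x00 x3=0x42 x4=0x04  N=0 Z=0
after  3: x0=0xc2 x1=0xcd x2=0xc2 x3=0x42 x4=0x04  N=1 Z=0
after  4: x0=0xc2 x1=0xcd x2=0x42 x3=0x42 x4=0x04  N=0 Z=0
after  5: x0=0x8b x1=0xcd x2=0x42 x3=0x42 x4=0x04  N=1 Z=0
after  6: x0=0x8b x1=0x02 x2=0x42 x3=0x42 x4=0x04  N=0 Z=0
after  7: x0=0x8b x1=0x8f x2=0x42 x3=0x42 x4=0x04  N=1 Z=0
after  8: x0=0x8b x1=0x8f x2=0x42 x3=0x42 x4=0x8f  N=1 Z=0
after  9: x0=0x8b x1=0x00 x2=0x42 x3=0x42 x4=0x8f  N=0 Z=1
after 10: x0=0x00 x1=0x00 x2=0x42 x3=0x42 x4=0x8f  N=0 Z=1
-- IRQ taken; context saved, return-PC = 11 --

FLAGS = (N=0, Z=1)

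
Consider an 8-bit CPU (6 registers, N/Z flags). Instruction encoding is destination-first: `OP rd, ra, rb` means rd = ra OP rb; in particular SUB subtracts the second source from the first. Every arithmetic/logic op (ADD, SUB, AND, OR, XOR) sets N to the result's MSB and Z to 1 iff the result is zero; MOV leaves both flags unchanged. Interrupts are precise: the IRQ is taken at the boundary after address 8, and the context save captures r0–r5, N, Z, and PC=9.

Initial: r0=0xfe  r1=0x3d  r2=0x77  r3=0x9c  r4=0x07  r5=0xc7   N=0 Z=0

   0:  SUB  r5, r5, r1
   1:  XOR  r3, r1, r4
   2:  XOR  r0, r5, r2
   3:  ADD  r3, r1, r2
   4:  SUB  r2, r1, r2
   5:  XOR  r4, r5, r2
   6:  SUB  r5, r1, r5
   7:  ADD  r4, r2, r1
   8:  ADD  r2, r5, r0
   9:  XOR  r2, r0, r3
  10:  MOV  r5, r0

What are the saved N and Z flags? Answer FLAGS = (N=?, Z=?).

FLAGS = (N=1, Z=0)

after  0: r0=0xfe r1=0x3d r2=0x77 r3=0x9c r4=0x07 r5=0x8a  N=1 Z=0
after  1: r0=0xfe r1=0x3d r2=0x77 r3=0x3a r4=0x07 r5=0x8a  N=0 Z=0
after  2: r0=0xfd r1=0x3d r2=0x77 r3=0x3a r4=0x07 r5=0x8a  N=1 Z=0
after  3: r0=0xfd r1=0x3d r2=0x77 r3=0xb4 r4=0x07 r5=0x8a  N=1 Z=0
after  4: r0=0xfd r1=0x3d r2=0xc6 r3=0xb4 r4=0x07 r5=0x8a  N=1 Z=0
after  5: r0=0xfd r1=0x3d r2=0xc6 r3=0xb4 r4=0x4c r5=0x8a  N=0 Z=0
after  6: r0=0xfd r1=0x3d r2=0xc6 r3=0xb4 r4=0x4c r5=0xb3  N=1 Z=0
after  7: r0=0xfd r1=0x3d r2=0xc6 r3=0xb4 r4=0x03 r5=0xb3  N=0 Z=0
after  8: r0=0xfd r1=0x3d r2=0xb0 r3=0xb4 r4=0x03 r5=0xb3  N=1 Z=0
-- IRQ taken; context saved, return-PC = 9 --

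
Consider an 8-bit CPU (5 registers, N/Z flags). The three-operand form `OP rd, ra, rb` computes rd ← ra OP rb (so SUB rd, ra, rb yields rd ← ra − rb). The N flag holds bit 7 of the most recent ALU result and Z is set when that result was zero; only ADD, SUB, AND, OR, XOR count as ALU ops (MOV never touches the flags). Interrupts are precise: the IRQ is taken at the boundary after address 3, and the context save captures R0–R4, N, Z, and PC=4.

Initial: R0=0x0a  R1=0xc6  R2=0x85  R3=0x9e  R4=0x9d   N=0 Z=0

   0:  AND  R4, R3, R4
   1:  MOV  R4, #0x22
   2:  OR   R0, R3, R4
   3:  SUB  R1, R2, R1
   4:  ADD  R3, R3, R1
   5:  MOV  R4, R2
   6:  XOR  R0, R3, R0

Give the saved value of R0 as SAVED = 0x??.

SAVED = 0xbe

after  0: R0=0x0a R1=0xc6 R2=0x85 R3=0x9e R4=0x9c  N=1 Z=0
after  1: R0=0x0a R1=0xc6 R2=0x85 R3=0x9e R4=0x22  N=1 Z=0
after  2: R0=0xbe R1=0xc6 R2=0x85 R3=0x9e R4=0x22  N=1 Z=0
after  3: R0=0xbe R1=0xbf R2=0x85 R3=0x9e R4=0x22  N=1 Z=0
-- IRQ taken; context saved, return-PC = 4 --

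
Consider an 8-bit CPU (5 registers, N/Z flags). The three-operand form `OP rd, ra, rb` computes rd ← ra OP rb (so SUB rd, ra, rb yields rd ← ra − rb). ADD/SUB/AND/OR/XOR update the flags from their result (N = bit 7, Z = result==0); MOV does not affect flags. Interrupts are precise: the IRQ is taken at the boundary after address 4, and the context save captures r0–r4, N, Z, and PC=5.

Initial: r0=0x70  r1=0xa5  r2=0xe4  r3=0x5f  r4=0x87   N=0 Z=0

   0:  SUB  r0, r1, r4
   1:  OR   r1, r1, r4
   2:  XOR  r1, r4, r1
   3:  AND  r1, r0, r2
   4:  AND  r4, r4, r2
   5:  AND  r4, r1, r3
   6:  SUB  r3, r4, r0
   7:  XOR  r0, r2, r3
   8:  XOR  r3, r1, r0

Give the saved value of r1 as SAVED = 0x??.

after  0: r0=0x1e r1=0xa5 r2=0xe4 r3=0x5f r4=0x87  N=0 Z=0
after  1: r0=0x1e r1=0xa7 r2=0xe4 r3=0x5f r4=0x87  N=1 Z=0
after  2: r0=0x1e r1=0x20 r2=0xe4 r3=0x5f r4=0x87  N=0 Z=0
after  3: r0=0x1e r1=0x04 r2=0xe4 r3=0x5f r4=0x87  N=0 Z=0
after  4: r0=0x1e r1=0x04 r2=0xe4 r3=0x5f r4=0x84  N=1 Z=0
-- IRQ taken; context saved, return-PC = 5 --

SAVED = 0x04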